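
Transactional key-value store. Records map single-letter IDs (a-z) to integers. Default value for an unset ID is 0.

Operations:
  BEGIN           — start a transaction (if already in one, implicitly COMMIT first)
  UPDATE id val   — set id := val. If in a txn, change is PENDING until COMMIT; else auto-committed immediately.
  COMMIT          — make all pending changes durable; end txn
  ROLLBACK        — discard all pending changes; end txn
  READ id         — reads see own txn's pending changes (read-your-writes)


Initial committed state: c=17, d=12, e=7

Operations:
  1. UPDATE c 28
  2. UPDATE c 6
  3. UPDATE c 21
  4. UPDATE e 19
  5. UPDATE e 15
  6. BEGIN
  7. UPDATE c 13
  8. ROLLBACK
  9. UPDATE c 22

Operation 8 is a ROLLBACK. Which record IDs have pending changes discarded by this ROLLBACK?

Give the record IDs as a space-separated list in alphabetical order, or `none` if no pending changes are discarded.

Answer: c

Derivation:
Initial committed: {c=17, d=12, e=7}
Op 1: UPDATE c=28 (auto-commit; committed c=28)
Op 2: UPDATE c=6 (auto-commit; committed c=6)
Op 3: UPDATE c=21 (auto-commit; committed c=21)
Op 4: UPDATE e=19 (auto-commit; committed e=19)
Op 5: UPDATE e=15 (auto-commit; committed e=15)
Op 6: BEGIN: in_txn=True, pending={}
Op 7: UPDATE c=13 (pending; pending now {c=13})
Op 8: ROLLBACK: discarded pending ['c']; in_txn=False
Op 9: UPDATE c=22 (auto-commit; committed c=22)
ROLLBACK at op 8 discards: ['c']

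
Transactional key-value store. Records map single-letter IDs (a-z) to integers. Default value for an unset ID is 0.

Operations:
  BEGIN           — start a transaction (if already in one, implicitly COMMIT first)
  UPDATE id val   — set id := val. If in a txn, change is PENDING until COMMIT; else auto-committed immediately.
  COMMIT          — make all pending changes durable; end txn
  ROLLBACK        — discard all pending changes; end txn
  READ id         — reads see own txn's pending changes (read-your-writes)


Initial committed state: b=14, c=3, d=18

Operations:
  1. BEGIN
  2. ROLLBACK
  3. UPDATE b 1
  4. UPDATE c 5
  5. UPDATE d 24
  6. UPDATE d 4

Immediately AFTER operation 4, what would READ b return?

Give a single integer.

Answer: 1

Derivation:
Initial committed: {b=14, c=3, d=18}
Op 1: BEGIN: in_txn=True, pending={}
Op 2: ROLLBACK: discarded pending []; in_txn=False
Op 3: UPDATE b=1 (auto-commit; committed b=1)
Op 4: UPDATE c=5 (auto-commit; committed c=5)
After op 4: visible(b) = 1 (pending={}, committed={b=1, c=5, d=18})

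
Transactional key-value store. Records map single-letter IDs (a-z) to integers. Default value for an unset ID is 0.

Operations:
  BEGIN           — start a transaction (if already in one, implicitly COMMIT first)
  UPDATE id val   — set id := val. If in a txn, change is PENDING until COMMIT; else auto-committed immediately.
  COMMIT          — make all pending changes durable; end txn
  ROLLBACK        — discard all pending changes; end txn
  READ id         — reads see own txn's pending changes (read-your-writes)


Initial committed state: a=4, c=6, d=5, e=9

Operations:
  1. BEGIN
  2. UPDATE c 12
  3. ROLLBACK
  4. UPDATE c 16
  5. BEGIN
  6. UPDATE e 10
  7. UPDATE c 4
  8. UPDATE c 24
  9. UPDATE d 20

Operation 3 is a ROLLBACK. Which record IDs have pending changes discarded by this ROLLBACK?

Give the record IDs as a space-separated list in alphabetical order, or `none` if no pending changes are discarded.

Answer: c

Derivation:
Initial committed: {a=4, c=6, d=5, e=9}
Op 1: BEGIN: in_txn=True, pending={}
Op 2: UPDATE c=12 (pending; pending now {c=12})
Op 3: ROLLBACK: discarded pending ['c']; in_txn=False
Op 4: UPDATE c=16 (auto-commit; committed c=16)
Op 5: BEGIN: in_txn=True, pending={}
Op 6: UPDATE e=10 (pending; pending now {e=10})
Op 7: UPDATE c=4 (pending; pending now {c=4, e=10})
Op 8: UPDATE c=24 (pending; pending now {c=24, e=10})
Op 9: UPDATE d=20 (pending; pending now {c=24, d=20, e=10})
ROLLBACK at op 3 discards: ['c']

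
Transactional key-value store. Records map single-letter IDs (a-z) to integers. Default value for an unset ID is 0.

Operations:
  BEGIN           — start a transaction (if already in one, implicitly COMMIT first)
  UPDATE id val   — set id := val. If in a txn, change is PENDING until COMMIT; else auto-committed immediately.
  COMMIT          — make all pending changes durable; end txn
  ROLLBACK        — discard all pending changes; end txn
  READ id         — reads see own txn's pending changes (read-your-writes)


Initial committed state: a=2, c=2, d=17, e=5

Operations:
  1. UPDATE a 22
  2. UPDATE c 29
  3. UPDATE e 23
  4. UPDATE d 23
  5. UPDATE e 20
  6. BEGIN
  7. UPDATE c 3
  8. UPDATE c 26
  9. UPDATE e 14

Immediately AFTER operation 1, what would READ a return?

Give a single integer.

Answer: 22

Derivation:
Initial committed: {a=2, c=2, d=17, e=5}
Op 1: UPDATE a=22 (auto-commit; committed a=22)
After op 1: visible(a) = 22 (pending={}, committed={a=22, c=2, d=17, e=5})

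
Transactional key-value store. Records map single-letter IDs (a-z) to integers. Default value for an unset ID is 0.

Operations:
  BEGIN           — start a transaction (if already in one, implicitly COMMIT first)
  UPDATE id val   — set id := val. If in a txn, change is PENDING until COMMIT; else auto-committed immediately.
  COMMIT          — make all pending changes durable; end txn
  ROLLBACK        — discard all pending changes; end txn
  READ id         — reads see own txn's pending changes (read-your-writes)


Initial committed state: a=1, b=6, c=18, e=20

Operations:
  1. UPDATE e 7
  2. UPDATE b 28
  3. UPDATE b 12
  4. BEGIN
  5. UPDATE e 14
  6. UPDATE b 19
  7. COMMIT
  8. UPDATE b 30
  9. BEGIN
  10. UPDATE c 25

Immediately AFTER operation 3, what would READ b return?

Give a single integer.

Initial committed: {a=1, b=6, c=18, e=20}
Op 1: UPDATE e=7 (auto-commit; committed e=7)
Op 2: UPDATE b=28 (auto-commit; committed b=28)
Op 3: UPDATE b=12 (auto-commit; committed b=12)
After op 3: visible(b) = 12 (pending={}, committed={a=1, b=12, c=18, e=7})

Answer: 12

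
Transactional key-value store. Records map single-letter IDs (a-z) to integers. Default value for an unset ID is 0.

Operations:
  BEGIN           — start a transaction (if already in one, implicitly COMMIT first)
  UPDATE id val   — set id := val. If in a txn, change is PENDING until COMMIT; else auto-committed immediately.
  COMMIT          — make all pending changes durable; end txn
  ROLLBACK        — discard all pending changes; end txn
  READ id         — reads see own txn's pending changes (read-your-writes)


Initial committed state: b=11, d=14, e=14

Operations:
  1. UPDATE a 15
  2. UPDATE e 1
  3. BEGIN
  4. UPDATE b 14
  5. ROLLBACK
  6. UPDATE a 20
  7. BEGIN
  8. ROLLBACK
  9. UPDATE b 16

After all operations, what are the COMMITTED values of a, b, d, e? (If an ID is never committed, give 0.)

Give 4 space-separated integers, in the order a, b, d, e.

Answer: 20 16 14 1

Derivation:
Initial committed: {b=11, d=14, e=14}
Op 1: UPDATE a=15 (auto-commit; committed a=15)
Op 2: UPDATE e=1 (auto-commit; committed e=1)
Op 3: BEGIN: in_txn=True, pending={}
Op 4: UPDATE b=14 (pending; pending now {b=14})
Op 5: ROLLBACK: discarded pending ['b']; in_txn=False
Op 6: UPDATE a=20 (auto-commit; committed a=20)
Op 7: BEGIN: in_txn=True, pending={}
Op 8: ROLLBACK: discarded pending []; in_txn=False
Op 9: UPDATE b=16 (auto-commit; committed b=16)
Final committed: {a=20, b=16, d=14, e=1}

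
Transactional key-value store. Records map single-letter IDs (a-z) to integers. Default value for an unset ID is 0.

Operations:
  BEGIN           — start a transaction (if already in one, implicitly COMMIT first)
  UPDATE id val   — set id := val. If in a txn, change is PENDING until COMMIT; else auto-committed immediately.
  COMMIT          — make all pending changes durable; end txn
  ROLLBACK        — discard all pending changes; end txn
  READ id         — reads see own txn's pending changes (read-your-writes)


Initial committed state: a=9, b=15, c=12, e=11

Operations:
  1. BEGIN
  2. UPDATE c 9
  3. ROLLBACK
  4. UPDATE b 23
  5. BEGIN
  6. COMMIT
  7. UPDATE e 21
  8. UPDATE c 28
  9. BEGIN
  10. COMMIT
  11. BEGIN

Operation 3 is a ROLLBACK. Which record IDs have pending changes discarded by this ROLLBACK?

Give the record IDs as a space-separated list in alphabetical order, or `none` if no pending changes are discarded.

Answer: c

Derivation:
Initial committed: {a=9, b=15, c=12, e=11}
Op 1: BEGIN: in_txn=True, pending={}
Op 2: UPDATE c=9 (pending; pending now {c=9})
Op 3: ROLLBACK: discarded pending ['c']; in_txn=False
Op 4: UPDATE b=23 (auto-commit; committed b=23)
Op 5: BEGIN: in_txn=True, pending={}
Op 6: COMMIT: merged [] into committed; committed now {a=9, b=23, c=12, e=11}
Op 7: UPDATE e=21 (auto-commit; committed e=21)
Op 8: UPDATE c=28 (auto-commit; committed c=28)
Op 9: BEGIN: in_txn=True, pending={}
Op 10: COMMIT: merged [] into committed; committed now {a=9, b=23, c=28, e=21}
Op 11: BEGIN: in_txn=True, pending={}
ROLLBACK at op 3 discards: ['c']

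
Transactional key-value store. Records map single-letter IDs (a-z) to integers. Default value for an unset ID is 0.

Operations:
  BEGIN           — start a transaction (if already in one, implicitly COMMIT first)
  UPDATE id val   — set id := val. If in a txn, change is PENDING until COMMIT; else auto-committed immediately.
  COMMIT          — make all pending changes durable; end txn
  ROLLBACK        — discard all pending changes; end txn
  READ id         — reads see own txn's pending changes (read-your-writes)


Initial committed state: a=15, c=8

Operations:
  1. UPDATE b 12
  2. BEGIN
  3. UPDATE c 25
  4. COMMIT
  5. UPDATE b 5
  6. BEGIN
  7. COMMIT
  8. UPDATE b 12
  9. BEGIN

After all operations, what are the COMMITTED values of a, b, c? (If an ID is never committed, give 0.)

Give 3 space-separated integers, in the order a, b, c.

Answer: 15 12 25

Derivation:
Initial committed: {a=15, c=8}
Op 1: UPDATE b=12 (auto-commit; committed b=12)
Op 2: BEGIN: in_txn=True, pending={}
Op 3: UPDATE c=25 (pending; pending now {c=25})
Op 4: COMMIT: merged ['c'] into committed; committed now {a=15, b=12, c=25}
Op 5: UPDATE b=5 (auto-commit; committed b=5)
Op 6: BEGIN: in_txn=True, pending={}
Op 7: COMMIT: merged [] into committed; committed now {a=15, b=5, c=25}
Op 8: UPDATE b=12 (auto-commit; committed b=12)
Op 9: BEGIN: in_txn=True, pending={}
Final committed: {a=15, b=12, c=25}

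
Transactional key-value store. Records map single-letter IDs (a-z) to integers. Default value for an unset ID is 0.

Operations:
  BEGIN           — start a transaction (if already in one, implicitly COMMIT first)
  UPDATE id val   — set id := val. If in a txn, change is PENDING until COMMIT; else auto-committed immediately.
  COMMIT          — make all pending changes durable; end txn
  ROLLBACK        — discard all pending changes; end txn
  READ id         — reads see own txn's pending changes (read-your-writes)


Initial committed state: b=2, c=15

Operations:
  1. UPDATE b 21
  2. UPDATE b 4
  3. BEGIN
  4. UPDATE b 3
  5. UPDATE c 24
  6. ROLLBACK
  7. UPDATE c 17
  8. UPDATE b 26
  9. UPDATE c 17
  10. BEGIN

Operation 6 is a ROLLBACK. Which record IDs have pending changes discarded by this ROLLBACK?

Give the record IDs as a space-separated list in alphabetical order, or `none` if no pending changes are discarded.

Answer: b c

Derivation:
Initial committed: {b=2, c=15}
Op 1: UPDATE b=21 (auto-commit; committed b=21)
Op 2: UPDATE b=4 (auto-commit; committed b=4)
Op 3: BEGIN: in_txn=True, pending={}
Op 4: UPDATE b=3 (pending; pending now {b=3})
Op 5: UPDATE c=24 (pending; pending now {b=3, c=24})
Op 6: ROLLBACK: discarded pending ['b', 'c']; in_txn=False
Op 7: UPDATE c=17 (auto-commit; committed c=17)
Op 8: UPDATE b=26 (auto-commit; committed b=26)
Op 9: UPDATE c=17 (auto-commit; committed c=17)
Op 10: BEGIN: in_txn=True, pending={}
ROLLBACK at op 6 discards: ['b', 'c']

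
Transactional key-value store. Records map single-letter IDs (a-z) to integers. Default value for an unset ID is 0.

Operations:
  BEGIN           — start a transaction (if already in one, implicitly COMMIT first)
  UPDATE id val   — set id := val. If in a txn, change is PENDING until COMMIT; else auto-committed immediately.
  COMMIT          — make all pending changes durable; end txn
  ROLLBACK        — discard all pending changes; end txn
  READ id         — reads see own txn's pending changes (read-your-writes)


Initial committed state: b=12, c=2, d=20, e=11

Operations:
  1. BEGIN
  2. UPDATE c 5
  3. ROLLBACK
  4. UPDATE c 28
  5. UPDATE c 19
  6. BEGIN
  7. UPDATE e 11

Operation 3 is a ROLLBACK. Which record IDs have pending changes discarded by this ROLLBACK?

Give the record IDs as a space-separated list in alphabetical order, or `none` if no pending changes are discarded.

Initial committed: {b=12, c=2, d=20, e=11}
Op 1: BEGIN: in_txn=True, pending={}
Op 2: UPDATE c=5 (pending; pending now {c=5})
Op 3: ROLLBACK: discarded pending ['c']; in_txn=False
Op 4: UPDATE c=28 (auto-commit; committed c=28)
Op 5: UPDATE c=19 (auto-commit; committed c=19)
Op 6: BEGIN: in_txn=True, pending={}
Op 7: UPDATE e=11 (pending; pending now {e=11})
ROLLBACK at op 3 discards: ['c']

Answer: c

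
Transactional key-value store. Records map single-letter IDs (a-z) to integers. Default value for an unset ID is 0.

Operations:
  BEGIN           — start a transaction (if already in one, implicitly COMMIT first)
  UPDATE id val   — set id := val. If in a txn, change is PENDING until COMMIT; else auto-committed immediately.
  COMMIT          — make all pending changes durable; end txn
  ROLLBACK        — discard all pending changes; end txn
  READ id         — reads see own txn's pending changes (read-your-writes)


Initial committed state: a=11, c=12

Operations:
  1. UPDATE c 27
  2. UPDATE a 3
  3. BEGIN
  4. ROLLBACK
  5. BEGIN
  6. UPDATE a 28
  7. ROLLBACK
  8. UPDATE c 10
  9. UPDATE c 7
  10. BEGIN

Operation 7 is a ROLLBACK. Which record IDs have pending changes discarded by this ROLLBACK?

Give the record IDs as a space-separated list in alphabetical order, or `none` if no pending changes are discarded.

Answer: a

Derivation:
Initial committed: {a=11, c=12}
Op 1: UPDATE c=27 (auto-commit; committed c=27)
Op 2: UPDATE a=3 (auto-commit; committed a=3)
Op 3: BEGIN: in_txn=True, pending={}
Op 4: ROLLBACK: discarded pending []; in_txn=False
Op 5: BEGIN: in_txn=True, pending={}
Op 6: UPDATE a=28 (pending; pending now {a=28})
Op 7: ROLLBACK: discarded pending ['a']; in_txn=False
Op 8: UPDATE c=10 (auto-commit; committed c=10)
Op 9: UPDATE c=7 (auto-commit; committed c=7)
Op 10: BEGIN: in_txn=True, pending={}
ROLLBACK at op 7 discards: ['a']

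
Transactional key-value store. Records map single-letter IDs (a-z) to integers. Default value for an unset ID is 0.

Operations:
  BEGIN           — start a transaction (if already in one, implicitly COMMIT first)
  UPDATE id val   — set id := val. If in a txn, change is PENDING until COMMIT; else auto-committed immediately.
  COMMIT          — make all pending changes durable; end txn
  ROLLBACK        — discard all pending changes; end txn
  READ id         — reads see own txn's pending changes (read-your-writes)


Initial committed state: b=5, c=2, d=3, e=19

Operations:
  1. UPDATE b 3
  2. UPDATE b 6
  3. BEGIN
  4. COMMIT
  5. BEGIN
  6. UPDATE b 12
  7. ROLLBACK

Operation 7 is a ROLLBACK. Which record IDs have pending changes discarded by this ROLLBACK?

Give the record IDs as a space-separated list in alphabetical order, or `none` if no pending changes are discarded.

Initial committed: {b=5, c=2, d=3, e=19}
Op 1: UPDATE b=3 (auto-commit; committed b=3)
Op 2: UPDATE b=6 (auto-commit; committed b=6)
Op 3: BEGIN: in_txn=True, pending={}
Op 4: COMMIT: merged [] into committed; committed now {b=6, c=2, d=3, e=19}
Op 5: BEGIN: in_txn=True, pending={}
Op 6: UPDATE b=12 (pending; pending now {b=12})
Op 7: ROLLBACK: discarded pending ['b']; in_txn=False
ROLLBACK at op 7 discards: ['b']

Answer: b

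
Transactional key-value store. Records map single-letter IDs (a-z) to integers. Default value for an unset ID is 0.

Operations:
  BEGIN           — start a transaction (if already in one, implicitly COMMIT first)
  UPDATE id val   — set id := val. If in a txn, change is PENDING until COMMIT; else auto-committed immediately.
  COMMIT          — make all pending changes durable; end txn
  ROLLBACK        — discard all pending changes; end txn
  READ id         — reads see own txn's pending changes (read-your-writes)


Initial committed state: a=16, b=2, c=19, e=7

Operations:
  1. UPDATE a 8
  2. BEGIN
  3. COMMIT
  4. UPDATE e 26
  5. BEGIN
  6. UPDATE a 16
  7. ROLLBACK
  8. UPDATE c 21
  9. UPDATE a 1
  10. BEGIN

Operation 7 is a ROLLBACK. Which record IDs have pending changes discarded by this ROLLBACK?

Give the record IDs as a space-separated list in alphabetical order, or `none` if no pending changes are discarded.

Answer: a

Derivation:
Initial committed: {a=16, b=2, c=19, e=7}
Op 1: UPDATE a=8 (auto-commit; committed a=8)
Op 2: BEGIN: in_txn=True, pending={}
Op 3: COMMIT: merged [] into committed; committed now {a=8, b=2, c=19, e=7}
Op 4: UPDATE e=26 (auto-commit; committed e=26)
Op 5: BEGIN: in_txn=True, pending={}
Op 6: UPDATE a=16 (pending; pending now {a=16})
Op 7: ROLLBACK: discarded pending ['a']; in_txn=False
Op 8: UPDATE c=21 (auto-commit; committed c=21)
Op 9: UPDATE a=1 (auto-commit; committed a=1)
Op 10: BEGIN: in_txn=True, pending={}
ROLLBACK at op 7 discards: ['a']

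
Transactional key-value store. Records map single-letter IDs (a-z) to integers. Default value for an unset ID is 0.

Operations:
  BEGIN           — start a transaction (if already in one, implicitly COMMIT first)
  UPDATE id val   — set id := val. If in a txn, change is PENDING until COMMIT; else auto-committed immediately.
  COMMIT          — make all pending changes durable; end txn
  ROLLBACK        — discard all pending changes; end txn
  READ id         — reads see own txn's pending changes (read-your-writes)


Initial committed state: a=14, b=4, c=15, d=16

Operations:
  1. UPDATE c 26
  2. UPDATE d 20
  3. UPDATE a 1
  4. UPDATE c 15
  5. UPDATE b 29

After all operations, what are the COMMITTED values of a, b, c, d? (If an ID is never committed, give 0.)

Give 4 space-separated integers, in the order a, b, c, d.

Initial committed: {a=14, b=4, c=15, d=16}
Op 1: UPDATE c=26 (auto-commit; committed c=26)
Op 2: UPDATE d=20 (auto-commit; committed d=20)
Op 3: UPDATE a=1 (auto-commit; committed a=1)
Op 4: UPDATE c=15 (auto-commit; committed c=15)
Op 5: UPDATE b=29 (auto-commit; committed b=29)
Final committed: {a=1, b=29, c=15, d=20}

Answer: 1 29 15 20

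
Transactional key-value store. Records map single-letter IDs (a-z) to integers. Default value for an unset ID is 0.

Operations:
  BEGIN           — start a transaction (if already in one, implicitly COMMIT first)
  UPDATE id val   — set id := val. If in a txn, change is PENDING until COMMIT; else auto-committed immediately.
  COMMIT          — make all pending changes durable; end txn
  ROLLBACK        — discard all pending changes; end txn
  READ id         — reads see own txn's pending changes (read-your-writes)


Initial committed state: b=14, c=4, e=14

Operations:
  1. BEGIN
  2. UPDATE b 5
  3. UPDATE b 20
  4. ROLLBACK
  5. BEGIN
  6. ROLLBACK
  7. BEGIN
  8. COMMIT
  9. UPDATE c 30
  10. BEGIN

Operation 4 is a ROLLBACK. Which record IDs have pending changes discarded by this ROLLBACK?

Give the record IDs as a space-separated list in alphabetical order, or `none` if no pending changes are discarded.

Initial committed: {b=14, c=4, e=14}
Op 1: BEGIN: in_txn=True, pending={}
Op 2: UPDATE b=5 (pending; pending now {b=5})
Op 3: UPDATE b=20 (pending; pending now {b=20})
Op 4: ROLLBACK: discarded pending ['b']; in_txn=False
Op 5: BEGIN: in_txn=True, pending={}
Op 6: ROLLBACK: discarded pending []; in_txn=False
Op 7: BEGIN: in_txn=True, pending={}
Op 8: COMMIT: merged [] into committed; committed now {b=14, c=4, e=14}
Op 9: UPDATE c=30 (auto-commit; committed c=30)
Op 10: BEGIN: in_txn=True, pending={}
ROLLBACK at op 4 discards: ['b']

Answer: b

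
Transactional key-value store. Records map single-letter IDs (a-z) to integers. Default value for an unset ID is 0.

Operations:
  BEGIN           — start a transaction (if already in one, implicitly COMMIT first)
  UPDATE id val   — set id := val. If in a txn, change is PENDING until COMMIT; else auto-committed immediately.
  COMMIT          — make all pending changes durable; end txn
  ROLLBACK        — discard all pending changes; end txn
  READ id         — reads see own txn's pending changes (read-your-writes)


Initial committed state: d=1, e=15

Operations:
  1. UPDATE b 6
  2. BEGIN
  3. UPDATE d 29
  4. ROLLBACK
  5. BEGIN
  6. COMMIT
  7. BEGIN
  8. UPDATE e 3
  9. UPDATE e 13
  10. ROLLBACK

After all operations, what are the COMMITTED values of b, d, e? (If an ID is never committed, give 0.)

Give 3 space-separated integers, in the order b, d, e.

Initial committed: {d=1, e=15}
Op 1: UPDATE b=6 (auto-commit; committed b=6)
Op 2: BEGIN: in_txn=True, pending={}
Op 3: UPDATE d=29 (pending; pending now {d=29})
Op 4: ROLLBACK: discarded pending ['d']; in_txn=False
Op 5: BEGIN: in_txn=True, pending={}
Op 6: COMMIT: merged [] into committed; committed now {b=6, d=1, e=15}
Op 7: BEGIN: in_txn=True, pending={}
Op 8: UPDATE e=3 (pending; pending now {e=3})
Op 9: UPDATE e=13 (pending; pending now {e=13})
Op 10: ROLLBACK: discarded pending ['e']; in_txn=False
Final committed: {b=6, d=1, e=15}

Answer: 6 1 15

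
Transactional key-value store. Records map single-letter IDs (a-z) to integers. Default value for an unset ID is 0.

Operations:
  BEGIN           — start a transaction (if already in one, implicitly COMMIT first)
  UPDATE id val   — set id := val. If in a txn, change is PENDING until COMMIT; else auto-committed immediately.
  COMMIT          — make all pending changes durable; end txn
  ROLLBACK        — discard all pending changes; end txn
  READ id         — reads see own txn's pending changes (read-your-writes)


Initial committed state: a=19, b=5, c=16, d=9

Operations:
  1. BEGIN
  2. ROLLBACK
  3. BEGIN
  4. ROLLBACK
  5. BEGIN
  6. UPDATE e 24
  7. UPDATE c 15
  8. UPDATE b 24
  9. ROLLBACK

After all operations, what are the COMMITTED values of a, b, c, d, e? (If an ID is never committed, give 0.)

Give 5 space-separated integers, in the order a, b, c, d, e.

Answer: 19 5 16 9 0

Derivation:
Initial committed: {a=19, b=5, c=16, d=9}
Op 1: BEGIN: in_txn=True, pending={}
Op 2: ROLLBACK: discarded pending []; in_txn=False
Op 3: BEGIN: in_txn=True, pending={}
Op 4: ROLLBACK: discarded pending []; in_txn=False
Op 5: BEGIN: in_txn=True, pending={}
Op 6: UPDATE e=24 (pending; pending now {e=24})
Op 7: UPDATE c=15 (pending; pending now {c=15, e=24})
Op 8: UPDATE b=24 (pending; pending now {b=24, c=15, e=24})
Op 9: ROLLBACK: discarded pending ['b', 'c', 'e']; in_txn=False
Final committed: {a=19, b=5, c=16, d=9}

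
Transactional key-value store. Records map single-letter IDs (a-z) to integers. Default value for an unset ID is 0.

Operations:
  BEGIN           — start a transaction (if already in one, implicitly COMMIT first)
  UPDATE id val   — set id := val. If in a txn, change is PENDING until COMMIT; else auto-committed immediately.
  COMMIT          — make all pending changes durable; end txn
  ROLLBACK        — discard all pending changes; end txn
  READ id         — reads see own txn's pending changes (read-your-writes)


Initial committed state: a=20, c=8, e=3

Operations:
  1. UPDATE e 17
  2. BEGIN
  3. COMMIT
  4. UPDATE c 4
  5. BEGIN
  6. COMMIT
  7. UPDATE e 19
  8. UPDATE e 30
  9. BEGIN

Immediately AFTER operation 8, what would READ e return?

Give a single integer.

Answer: 30

Derivation:
Initial committed: {a=20, c=8, e=3}
Op 1: UPDATE e=17 (auto-commit; committed e=17)
Op 2: BEGIN: in_txn=True, pending={}
Op 3: COMMIT: merged [] into committed; committed now {a=20, c=8, e=17}
Op 4: UPDATE c=4 (auto-commit; committed c=4)
Op 5: BEGIN: in_txn=True, pending={}
Op 6: COMMIT: merged [] into committed; committed now {a=20, c=4, e=17}
Op 7: UPDATE e=19 (auto-commit; committed e=19)
Op 8: UPDATE e=30 (auto-commit; committed e=30)
After op 8: visible(e) = 30 (pending={}, committed={a=20, c=4, e=30})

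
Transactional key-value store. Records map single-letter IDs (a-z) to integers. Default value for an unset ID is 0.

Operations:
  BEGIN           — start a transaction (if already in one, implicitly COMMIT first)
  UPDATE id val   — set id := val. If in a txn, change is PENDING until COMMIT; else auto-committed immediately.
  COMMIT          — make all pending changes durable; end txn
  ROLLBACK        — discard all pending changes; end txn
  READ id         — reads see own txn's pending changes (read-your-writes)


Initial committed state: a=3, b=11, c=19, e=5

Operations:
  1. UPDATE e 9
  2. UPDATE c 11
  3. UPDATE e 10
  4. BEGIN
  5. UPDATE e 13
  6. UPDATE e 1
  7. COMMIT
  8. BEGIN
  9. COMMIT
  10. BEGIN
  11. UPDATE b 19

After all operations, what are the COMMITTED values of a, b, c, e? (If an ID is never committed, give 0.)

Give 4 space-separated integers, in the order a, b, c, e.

Initial committed: {a=3, b=11, c=19, e=5}
Op 1: UPDATE e=9 (auto-commit; committed e=9)
Op 2: UPDATE c=11 (auto-commit; committed c=11)
Op 3: UPDATE e=10 (auto-commit; committed e=10)
Op 4: BEGIN: in_txn=True, pending={}
Op 5: UPDATE e=13 (pending; pending now {e=13})
Op 6: UPDATE e=1 (pending; pending now {e=1})
Op 7: COMMIT: merged ['e'] into committed; committed now {a=3, b=11, c=11, e=1}
Op 8: BEGIN: in_txn=True, pending={}
Op 9: COMMIT: merged [] into committed; committed now {a=3, b=11, c=11, e=1}
Op 10: BEGIN: in_txn=True, pending={}
Op 11: UPDATE b=19 (pending; pending now {b=19})
Final committed: {a=3, b=11, c=11, e=1}

Answer: 3 11 11 1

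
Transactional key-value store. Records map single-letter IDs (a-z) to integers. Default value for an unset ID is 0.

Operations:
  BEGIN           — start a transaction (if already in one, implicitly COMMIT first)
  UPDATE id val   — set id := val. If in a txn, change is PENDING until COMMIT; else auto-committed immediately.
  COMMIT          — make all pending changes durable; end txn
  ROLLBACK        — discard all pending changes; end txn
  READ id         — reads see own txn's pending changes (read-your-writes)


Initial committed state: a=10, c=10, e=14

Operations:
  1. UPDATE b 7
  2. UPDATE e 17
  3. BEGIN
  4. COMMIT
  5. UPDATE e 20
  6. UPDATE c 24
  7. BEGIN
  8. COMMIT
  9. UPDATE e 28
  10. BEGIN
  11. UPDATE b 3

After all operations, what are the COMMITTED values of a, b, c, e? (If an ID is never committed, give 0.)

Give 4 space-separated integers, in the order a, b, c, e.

Initial committed: {a=10, c=10, e=14}
Op 1: UPDATE b=7 (auto-commit; committed b=7)
Op 2: UPDATE e=17 (auto-commit; committed e=17)
Op 3: BEGIN: in_txn=True, pending={}
Op 4: COMMIT: merged [] into committed; committed now {a=10, b=7, c=10, e=17}
Op 5: UPDATE e=20 (auto-commit; committed e=20)
Op 6: UPDATE c=24 (auto-commit; committed c=24)
Op 7: BEGIN: in_txn=True, pending={}
Op 8: COMMIT: merged [] into committed; committed now {a=10, b=7, c=24, e=20}
Op 9: UPDATE e=28 (auto-commit; committed e=28)
Op 10: BEGIN: in_txn=True, pending={}
Op 11: UPDATE b=3 (pending; pending now {b=3})
Final committed: {a=10, b=7, c=24, e=28}

Answer: 10 7 24 28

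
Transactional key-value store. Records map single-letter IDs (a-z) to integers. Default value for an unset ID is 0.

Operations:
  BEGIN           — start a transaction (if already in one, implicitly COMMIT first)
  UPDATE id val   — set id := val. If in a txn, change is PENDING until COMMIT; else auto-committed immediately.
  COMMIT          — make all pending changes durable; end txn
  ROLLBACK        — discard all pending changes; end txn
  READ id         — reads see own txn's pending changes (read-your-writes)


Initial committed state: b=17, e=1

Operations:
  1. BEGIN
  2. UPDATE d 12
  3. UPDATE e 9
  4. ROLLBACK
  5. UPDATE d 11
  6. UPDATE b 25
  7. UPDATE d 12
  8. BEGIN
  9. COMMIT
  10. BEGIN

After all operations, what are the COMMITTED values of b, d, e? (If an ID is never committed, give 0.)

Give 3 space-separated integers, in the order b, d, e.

Initial committed: {b=17, e=1}
Op 1: BEGIN: in_txn=True, pending={}
Op 2: UPDATE d=12 (pending; pending now {d=12})
Op 3: UPDATE e=9 (pending; pending now {d=12, e=9})
Op 4: ROLLBACK: discarded pending ['d', 'e']; in_txn=False
Op 5: UPDATE d=11 (auto-commit; committed d=11)
Op 6: UPDATE b=25 (auto-commit; committed b=25)
Op 7: UPDATE d=12 (auto-commit; committed d=12)
Op 8: BEGIN: in_txn=True, pending={}
Op 9: COMMIT: merged [] into committed; committed now {b=25, d=12, e=1}
Op 10: BEGIN: in_txn=True, pending={}
Final committed: {b=25, d=12, e=1}

Answer: 25 12 1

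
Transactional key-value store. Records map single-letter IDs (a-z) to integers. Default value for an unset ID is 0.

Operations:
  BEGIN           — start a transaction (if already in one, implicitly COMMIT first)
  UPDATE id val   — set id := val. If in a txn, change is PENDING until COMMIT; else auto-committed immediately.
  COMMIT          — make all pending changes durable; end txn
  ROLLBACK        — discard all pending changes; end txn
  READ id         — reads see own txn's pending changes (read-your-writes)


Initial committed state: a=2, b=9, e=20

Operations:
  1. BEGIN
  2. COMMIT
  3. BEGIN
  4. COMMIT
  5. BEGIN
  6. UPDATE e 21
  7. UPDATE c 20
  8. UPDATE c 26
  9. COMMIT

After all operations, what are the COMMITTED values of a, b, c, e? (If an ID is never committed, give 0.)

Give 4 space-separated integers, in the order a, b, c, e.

Initial committed: {a=2, b=9, e=20}
Op 1: BEGIN: in_txn=True, pending={}
Op 2: COMMIT: merged [] into committed; committed now {a=2, b=9, e=20}
Op 3: BEGIN: in_txn=True, pending={}
Op 4: COMMIT: merged [] into committed; committed now {a=2, b=9, e=20}
Op 5: BEGIN: in_txn=True, pending={}
Op 6: UPDATE e=21 (pending; pending now {e=21})
Op 7: UPDATE c=20 (pending; pending now {c=20, e=21})
Op 8: UPDATE c=26 (pending; pending now {c=26, e=21})
Op 9: COMMIT: merged ['c', 'e'] into committed; committed now {a=2, b=9, c=26, e=21}
Final committed: {a=2, b=9, c=26, e=21}

Answer: 2 9 26 21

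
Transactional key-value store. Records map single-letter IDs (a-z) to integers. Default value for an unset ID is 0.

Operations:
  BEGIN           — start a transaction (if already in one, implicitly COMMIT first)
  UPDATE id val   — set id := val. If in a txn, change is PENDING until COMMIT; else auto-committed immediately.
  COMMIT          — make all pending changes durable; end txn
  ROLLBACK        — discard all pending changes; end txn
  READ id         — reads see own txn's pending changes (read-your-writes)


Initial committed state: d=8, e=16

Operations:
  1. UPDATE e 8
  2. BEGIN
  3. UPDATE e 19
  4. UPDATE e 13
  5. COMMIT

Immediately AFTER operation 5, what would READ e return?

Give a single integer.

Initial committed: {d=8, e=16}
Op 1: UPDATE e=8 (auto-commit; committed e=8)
Op 2: BEGIN: in_txn=True, pending={}
Op 3: UPDATE e=19 (pending; pending now {e=19})
Op 4: UPDATE e=13 (pending; pending now {e=13})
Op 5: COMMIT: merged ['e'] into committed; committed now {d=8, e=13}
After op 5: visible(e) = 13 (pending={}, committed={d=8, e=13})

Answer: 13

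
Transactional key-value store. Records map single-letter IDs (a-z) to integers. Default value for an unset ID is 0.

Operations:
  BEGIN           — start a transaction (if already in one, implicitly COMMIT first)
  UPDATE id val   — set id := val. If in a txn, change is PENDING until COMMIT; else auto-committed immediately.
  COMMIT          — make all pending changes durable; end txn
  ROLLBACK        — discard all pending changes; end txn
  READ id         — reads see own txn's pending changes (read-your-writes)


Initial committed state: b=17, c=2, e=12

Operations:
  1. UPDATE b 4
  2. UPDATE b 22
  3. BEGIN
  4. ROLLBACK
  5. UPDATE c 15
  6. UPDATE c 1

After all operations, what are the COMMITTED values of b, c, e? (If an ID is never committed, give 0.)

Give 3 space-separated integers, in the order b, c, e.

Initial committed: {b=17, c=2, e=12}
Op 1: UPDATE b=4 (auto-commit; committed b=4)
Op 2: UPDATE b=22 (auto-commit; committed b=22)
Op 3: BEGIN: in_txn=True, pending={}
Op 4: ROLLBACK: discarded pending []; in_txn=False
Op 5: UPDATE c=15 (auto-commit; committed c=15)
Op 6: UPDATE c=1 (auto-commit; committed c=1)
Final committed: {b=22, c=1, e=12}

Answer: 22 1 12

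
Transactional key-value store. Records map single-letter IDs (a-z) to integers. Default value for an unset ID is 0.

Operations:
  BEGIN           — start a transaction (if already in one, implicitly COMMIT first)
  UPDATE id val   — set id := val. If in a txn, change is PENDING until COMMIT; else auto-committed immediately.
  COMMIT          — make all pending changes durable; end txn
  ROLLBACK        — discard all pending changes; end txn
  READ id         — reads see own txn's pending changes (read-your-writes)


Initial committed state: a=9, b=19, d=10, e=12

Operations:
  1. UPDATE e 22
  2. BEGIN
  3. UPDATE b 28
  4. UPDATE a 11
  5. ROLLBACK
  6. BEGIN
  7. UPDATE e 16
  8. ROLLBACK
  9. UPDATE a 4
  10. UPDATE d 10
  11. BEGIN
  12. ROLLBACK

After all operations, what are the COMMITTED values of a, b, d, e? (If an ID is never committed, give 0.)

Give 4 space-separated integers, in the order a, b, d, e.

Answer: 4 19 10 22

Derivation:
Initial committed: {a=9, b=19, d=10, e=12}
Op 1: UPDATE e=22 (auto-commit; committed e=22)
Op 2: BEGIN: in_txn=True, pending={}
Op 3: UPDATE b=28 (pending; pending now {b=28})
Op 4: UPDATE a=11 (pending; pending now {a=11, b=28})
Op 5: ROLLBACK: discarded pending ['a', 'b']; in_txn=False
Op 6: BEGIN: in_txn=True, pending={}
Op 7: UPDATE e=16 (pending; pending now {e=16})
Op 8: ROLLBACK: discarded pending ['e']; in_txn=False
Op 9: UPDATE a=4 (auto-commit; committed a=4)
Op 10: UPDATE d=10 (auto-commit; committed d=10)
Op 11: BEGIN: in_txn=True, pending={}
Op 12: ROLLBACK: discarded pending []; in_txn=False
Final committed: {a=4, b=19, d=10, e=22}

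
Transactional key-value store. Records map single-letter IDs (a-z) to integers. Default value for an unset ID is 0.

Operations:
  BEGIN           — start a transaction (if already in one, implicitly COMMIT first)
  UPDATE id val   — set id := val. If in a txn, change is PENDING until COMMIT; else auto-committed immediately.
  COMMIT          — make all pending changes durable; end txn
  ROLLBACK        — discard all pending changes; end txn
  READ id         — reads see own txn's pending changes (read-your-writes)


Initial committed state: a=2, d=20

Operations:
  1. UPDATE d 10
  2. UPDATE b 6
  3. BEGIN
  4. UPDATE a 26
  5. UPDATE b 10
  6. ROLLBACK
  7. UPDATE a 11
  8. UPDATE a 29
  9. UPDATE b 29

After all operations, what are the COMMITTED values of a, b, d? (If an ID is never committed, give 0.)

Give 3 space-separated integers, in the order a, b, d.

Initial committed: {a=2, d=20}
Op 1: UPDATE d=10 (auto-commit; committed d=10)
Op 2: UPDATE b=6 (auto-commit; committed b=6)
Op 3: BEGIN: in_txn=True, pending={}
Op 4: UPDATE a=26 (pending; pending now {a=26})
Op 5: UPDATE b=10 (pending; pending now {a=26, b=10})
Op 6: ROLLBACK: discarded pending ['a', 'b']; in_txn=False
Op 7: UPDATE a=11 (auto-commit; committed a=11)
Op 8: UPDATE a=29 (auto-commit; committed a=29)
Op 9: UPDATE b=29 (auto-commit; committed b=29)
Final committed: {a=29, b=29, d=10}

Answer: 29 29 10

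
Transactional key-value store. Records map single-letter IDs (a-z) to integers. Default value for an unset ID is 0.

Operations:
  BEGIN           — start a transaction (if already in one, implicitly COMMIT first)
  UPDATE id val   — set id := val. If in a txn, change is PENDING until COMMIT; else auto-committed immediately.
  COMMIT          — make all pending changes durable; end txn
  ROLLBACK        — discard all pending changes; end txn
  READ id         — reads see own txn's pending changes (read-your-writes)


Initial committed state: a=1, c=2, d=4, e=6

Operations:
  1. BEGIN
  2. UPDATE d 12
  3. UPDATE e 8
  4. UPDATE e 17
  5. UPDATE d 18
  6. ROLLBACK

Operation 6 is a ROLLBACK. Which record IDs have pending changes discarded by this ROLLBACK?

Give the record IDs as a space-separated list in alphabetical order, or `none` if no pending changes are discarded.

Initial committed: {a=1, c=2, d=4, e=6}
Op 1: BEGIN: in_txn=True, pending={}
Op 2: UPDATE d=12 (pending; pending now {d=12})
Op 3: UPDATE e=8 (pending; pending now {d=12, e=8})
Op 4: UPDATE e=17 (pending; pending now {d=12, e=17})
Op 5: UPDATE d=18 (pending; pending now {d=18, e=17})
Op 6: ROLLBACK: discarded pending ['d', 'e']; in_txn=False
ROLLBACK at op 6 discards: ['d', 'e']

Answer: d e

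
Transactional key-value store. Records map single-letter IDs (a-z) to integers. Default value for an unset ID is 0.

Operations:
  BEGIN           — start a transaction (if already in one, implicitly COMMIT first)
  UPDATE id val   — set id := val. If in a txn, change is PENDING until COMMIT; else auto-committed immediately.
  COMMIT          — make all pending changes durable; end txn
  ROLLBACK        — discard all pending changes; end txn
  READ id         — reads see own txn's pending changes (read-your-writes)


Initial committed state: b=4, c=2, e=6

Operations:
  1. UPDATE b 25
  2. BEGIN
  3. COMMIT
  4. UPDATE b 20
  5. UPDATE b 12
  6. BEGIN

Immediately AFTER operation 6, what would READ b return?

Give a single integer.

Answer: 12

Derivation:
Initial committed: {b=4, c=2, e=6}
Op 1: UPDATE b=25 (auto-commit; committed b=25)
Op 2: BEGIN: in_txn=True, pending={}
Op 3: COMMIT: merged [] into committed; committed now {b=25, c=2, e=6}
Op 4: UPDATE b=20 (auto-commit; committed b=20)
Op 5: UPDATE b=12 (auto-commit; committed b=12)
Op 6: BEGIN: in_txn=True, pending={}
After op 6: visible(b) = 12 (pending={}, committed={b=12, c=2, e=6})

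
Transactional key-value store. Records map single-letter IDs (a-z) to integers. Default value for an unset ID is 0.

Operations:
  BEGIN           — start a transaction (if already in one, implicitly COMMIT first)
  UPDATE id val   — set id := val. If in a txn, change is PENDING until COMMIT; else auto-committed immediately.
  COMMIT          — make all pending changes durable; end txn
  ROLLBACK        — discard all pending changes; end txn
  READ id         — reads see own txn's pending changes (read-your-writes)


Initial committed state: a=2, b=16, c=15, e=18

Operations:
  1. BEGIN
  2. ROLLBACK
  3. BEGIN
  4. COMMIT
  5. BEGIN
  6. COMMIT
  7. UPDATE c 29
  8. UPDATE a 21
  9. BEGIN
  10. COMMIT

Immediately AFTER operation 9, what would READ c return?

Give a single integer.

Initial committed: {a=2, b=16, c=15, e=18}
Op 1: BEGIN: in_txn=True, pending={}
Op 2: ROLLBACK: discarded pending []; in_txn=False
Op 3: BEGIN: in_txn=True, pending={}
Op 4: COMMIT: merged [] into committed; committed now {a=2, b=16, c=15, e=18}
Op 5: BEGIN: in_txn=True, pending={}
Op 6: COMMIT: merged [] into committed; committed now {a=2, b=16, c=15, e=18}
Op 7: UPDATE c=29 (auto-commit; committed c=29)
Op 8: UPDATE a=21 (auto-commit; committed a=21)
Op 9: BEGIN: in_txn=True, pending={}
After op 9: visible(c) = 29 (pending={}, committed={a=21, b=16, c=29, e=18})

Answer: 29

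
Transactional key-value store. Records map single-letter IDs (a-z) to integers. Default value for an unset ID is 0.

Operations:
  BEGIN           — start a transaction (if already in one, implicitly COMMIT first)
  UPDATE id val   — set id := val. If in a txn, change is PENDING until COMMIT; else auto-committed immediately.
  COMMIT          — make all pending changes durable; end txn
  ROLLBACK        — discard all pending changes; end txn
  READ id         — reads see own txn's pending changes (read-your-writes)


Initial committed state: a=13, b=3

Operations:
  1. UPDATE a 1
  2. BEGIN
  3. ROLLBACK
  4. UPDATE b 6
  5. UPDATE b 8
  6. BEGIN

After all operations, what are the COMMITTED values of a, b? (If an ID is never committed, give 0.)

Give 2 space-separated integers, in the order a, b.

Initial committed: {a=13, b=3}
Op 1: UPDATE a=1 (auto-commit; committed a=1)
Op 2: BEGIN: in_txn=True, pending={}
Op 3: ROLLBACK: discarded pending []; in_txn=False
Op 4: UPDATE b=6 (auto-commit; committed b=6)
Op 5: UPDATE b=8 (auto-commit; committed b=8)
Op 6: BEGIN: in_txn=True, pending={}
Final committed: {a=1, b=8}

Answer: 1 8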